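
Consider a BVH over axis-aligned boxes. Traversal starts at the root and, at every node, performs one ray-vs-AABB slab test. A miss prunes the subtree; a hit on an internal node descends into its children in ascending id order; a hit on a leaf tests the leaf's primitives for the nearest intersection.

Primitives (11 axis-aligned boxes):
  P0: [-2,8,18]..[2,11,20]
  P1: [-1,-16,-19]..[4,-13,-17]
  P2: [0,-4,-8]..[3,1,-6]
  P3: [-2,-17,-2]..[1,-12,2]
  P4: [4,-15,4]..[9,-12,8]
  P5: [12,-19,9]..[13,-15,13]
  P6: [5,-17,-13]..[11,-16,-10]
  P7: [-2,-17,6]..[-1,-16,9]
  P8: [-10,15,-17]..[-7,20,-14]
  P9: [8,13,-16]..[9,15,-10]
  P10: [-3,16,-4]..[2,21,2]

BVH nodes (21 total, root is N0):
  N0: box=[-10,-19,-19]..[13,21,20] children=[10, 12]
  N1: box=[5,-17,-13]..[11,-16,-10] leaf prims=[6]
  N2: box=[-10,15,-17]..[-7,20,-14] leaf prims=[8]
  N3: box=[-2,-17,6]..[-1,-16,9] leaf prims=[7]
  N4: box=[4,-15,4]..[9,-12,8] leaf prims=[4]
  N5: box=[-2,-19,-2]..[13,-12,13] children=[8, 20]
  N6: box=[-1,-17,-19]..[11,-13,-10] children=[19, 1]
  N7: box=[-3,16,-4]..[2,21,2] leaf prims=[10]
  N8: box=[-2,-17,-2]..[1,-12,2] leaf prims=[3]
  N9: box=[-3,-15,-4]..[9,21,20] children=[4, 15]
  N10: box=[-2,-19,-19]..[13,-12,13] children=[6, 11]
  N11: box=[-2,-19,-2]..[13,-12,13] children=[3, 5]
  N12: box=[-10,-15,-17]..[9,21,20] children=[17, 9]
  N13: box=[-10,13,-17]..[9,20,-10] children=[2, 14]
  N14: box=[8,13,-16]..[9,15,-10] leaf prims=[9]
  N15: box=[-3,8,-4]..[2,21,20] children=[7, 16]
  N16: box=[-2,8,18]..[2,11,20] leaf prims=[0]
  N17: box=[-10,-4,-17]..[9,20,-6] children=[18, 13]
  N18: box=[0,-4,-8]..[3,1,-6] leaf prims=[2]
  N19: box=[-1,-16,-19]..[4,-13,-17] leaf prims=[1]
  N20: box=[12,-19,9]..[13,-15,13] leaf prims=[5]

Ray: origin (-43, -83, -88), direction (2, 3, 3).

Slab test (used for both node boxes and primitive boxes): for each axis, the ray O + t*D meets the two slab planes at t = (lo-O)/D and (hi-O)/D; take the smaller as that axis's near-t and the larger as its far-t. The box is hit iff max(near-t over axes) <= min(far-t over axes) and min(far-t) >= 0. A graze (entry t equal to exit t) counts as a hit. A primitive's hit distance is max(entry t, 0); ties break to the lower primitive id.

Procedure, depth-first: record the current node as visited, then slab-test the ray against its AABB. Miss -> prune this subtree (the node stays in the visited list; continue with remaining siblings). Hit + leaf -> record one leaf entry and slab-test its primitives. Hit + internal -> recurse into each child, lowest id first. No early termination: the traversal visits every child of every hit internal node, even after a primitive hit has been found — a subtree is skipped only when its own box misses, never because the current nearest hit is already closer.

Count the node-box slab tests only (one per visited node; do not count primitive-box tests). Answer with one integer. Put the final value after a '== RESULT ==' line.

Walk:
N0 x:[33/2,28] y:[64/3,104/3] z:[23,36] -> hit [23,28], descend [10, 12]
  N10 x:[41/2,28] y:[64/3,71/3] z:[23,101/3] -> hit [23,71/3], descend [6, 11]
    N6 x:[21,27] y:[22,70/3] z:[23,26] -> hit [23,70/3], descend [1, 19]
      N1 x:[24,27] y:[22,67/3] z:[25,26] -> miss, prune
      N19 x:[21,47/2] y:[67/3,70/3] z:[23,71/3] -> hit [23,70/3] leaf, test {P1@t=23}
    N11 x:[41/2,28] y:[64/3,71/3] z:[86/3,101/3] -> miss, prune
  N12 x:[33/2,26] y:[68/3,104/3] z:[71/3,36] -> hit [71/3,26], descend [9, 17]
    N9 x:[20,26] y:[68/3,104/3] z:[28,36] -> miss, prune
    N17 x:[33/2,26] y:[79/3,103/3] z:[71/3,82/3] -> miss, prune

9 AABB tests over nodes [0, 10, 6, 1, 19, 11, 12, 9, 17]; 1 leaf entered; closest P1.

== RESULT ==
9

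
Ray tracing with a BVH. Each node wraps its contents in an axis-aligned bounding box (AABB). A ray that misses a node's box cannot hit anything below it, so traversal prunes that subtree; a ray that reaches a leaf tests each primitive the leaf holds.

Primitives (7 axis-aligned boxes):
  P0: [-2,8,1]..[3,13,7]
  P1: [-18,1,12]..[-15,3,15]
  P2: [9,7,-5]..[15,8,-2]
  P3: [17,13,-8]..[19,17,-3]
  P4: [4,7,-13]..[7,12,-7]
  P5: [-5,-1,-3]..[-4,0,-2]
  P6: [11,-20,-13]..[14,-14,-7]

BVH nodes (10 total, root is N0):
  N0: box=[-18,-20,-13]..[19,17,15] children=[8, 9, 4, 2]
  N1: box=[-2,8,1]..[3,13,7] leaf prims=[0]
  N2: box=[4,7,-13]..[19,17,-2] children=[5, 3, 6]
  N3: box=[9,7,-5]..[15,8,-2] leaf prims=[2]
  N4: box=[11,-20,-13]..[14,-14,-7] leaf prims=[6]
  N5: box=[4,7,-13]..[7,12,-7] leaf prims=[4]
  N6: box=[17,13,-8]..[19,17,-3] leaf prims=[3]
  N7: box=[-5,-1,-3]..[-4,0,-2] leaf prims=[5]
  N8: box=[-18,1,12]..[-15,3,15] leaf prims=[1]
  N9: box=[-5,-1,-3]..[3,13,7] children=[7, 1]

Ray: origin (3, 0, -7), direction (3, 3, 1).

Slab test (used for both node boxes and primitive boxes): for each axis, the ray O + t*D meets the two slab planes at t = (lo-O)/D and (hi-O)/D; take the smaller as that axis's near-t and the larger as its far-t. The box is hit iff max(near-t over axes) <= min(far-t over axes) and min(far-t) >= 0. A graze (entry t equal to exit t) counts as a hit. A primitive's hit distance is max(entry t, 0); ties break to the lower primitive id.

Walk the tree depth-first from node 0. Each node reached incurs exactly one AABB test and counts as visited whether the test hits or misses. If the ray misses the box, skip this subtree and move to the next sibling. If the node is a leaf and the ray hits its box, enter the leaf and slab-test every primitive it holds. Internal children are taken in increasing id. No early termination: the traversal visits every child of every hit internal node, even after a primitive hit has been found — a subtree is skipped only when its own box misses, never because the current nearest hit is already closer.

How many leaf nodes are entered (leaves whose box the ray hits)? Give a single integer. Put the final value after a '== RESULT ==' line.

Walk:
N0 x:[-7,16/3] y:[-20/3,17/3] z:[-6,22] -> hit [-6,16/3], descend [2, 4, 8, 9]
  N2 x:[1/3,16/3] y:[7/3,17/3] z:[-6,5] -> hit [7/3,5], descend [3, 5, 6]
    N3 x:[2,4] y:[7/3,8/3] z:[2,5] -> hit [7/3,8/3] leaf, test {P2@t=7/3}
    N5 x:[1/3,4/3] y:[7/3,4] z:[-6,0] -> miss, prune
    N6 x:[14/3,16/3] y:[13/3,17/3] z:[-1,4] -> miss, prune
  N4 x:[8/3,11/3] y:[-20/3,-14/3] z:[-6,0] -> miss, prune
  N8 x:[-7,-6] y:[1/3,1] z:[19,22] -> miss, prune
  N9 x:[-8/3,0] y:[-1/3,13/3] z:[4,14] -> miss, prune

8 AABB tests over nodes [0, 2, 3, 5, 6, 4, 8, 9]; 1 leaf entered; closest P2.

== RESULT ==
1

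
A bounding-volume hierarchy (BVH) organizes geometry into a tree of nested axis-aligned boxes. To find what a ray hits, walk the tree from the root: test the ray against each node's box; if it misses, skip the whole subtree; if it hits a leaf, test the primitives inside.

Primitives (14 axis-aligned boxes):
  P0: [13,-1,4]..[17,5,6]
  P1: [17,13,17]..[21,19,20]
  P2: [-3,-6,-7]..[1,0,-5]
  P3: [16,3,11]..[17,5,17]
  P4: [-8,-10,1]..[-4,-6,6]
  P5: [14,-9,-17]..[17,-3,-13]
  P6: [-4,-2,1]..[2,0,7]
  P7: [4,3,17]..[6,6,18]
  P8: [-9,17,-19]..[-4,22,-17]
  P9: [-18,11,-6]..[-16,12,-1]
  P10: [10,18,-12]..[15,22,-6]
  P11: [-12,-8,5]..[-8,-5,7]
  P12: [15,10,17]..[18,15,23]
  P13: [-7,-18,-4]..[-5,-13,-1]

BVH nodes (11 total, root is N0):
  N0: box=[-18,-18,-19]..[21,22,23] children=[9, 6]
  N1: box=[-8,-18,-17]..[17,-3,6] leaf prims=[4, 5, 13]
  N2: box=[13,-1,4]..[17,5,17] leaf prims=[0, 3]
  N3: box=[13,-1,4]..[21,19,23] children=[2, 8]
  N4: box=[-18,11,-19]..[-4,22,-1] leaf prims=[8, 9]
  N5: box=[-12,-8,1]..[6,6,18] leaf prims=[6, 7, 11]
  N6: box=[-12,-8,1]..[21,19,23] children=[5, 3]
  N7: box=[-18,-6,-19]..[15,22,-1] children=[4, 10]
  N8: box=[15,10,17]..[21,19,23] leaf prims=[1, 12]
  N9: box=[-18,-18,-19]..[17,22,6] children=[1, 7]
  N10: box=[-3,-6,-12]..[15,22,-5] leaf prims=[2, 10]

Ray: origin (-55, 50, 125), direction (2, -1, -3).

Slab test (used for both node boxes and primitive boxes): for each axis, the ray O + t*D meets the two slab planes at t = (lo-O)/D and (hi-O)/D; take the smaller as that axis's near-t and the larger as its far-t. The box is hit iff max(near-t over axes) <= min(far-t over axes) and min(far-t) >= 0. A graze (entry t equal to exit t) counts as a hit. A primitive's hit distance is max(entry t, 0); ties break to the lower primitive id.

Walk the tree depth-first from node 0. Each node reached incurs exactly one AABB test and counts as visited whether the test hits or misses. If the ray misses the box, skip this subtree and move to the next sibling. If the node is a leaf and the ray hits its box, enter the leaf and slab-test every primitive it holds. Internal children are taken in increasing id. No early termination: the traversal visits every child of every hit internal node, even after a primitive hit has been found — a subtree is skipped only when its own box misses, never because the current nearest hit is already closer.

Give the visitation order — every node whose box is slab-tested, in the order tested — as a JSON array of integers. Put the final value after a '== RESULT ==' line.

Traverse from the root:
N0 x:[37/2,38] y:[28,68] z:[34,48] -> hit [34,38], descend [6, 9]
  N6 x:[43/2,38] y:[31,58] z:[34,124/3] -> hit [34,38], descend [3, 5]
    N3 x:[34,38] y:[31,51] z:[34,121/3] -> hit [34,38], descend [2, 8]
      N2 x:[34,36] y:[45,51] z:[36,121/3] -> miss, prune
      N8 x:[35,38] y:[31,40] z:[34,36] -> hit [35,36] leaf, test {P1@t=36, P12@t=35}
    N5 x:[43/2,61/2] y:[44,58] z:[107/3,124/3] -> miss, prune
  N9 x:[37/2,36] y:[28,68] z:[119/3,48] -> miss, prune

order=[0, 6, 3, 2, 8, 5, 9]  |boxes|=7  |leaves|=1  hit=P12

== RESULT ==
[0, 6, 3, 2, 8, 5, 9]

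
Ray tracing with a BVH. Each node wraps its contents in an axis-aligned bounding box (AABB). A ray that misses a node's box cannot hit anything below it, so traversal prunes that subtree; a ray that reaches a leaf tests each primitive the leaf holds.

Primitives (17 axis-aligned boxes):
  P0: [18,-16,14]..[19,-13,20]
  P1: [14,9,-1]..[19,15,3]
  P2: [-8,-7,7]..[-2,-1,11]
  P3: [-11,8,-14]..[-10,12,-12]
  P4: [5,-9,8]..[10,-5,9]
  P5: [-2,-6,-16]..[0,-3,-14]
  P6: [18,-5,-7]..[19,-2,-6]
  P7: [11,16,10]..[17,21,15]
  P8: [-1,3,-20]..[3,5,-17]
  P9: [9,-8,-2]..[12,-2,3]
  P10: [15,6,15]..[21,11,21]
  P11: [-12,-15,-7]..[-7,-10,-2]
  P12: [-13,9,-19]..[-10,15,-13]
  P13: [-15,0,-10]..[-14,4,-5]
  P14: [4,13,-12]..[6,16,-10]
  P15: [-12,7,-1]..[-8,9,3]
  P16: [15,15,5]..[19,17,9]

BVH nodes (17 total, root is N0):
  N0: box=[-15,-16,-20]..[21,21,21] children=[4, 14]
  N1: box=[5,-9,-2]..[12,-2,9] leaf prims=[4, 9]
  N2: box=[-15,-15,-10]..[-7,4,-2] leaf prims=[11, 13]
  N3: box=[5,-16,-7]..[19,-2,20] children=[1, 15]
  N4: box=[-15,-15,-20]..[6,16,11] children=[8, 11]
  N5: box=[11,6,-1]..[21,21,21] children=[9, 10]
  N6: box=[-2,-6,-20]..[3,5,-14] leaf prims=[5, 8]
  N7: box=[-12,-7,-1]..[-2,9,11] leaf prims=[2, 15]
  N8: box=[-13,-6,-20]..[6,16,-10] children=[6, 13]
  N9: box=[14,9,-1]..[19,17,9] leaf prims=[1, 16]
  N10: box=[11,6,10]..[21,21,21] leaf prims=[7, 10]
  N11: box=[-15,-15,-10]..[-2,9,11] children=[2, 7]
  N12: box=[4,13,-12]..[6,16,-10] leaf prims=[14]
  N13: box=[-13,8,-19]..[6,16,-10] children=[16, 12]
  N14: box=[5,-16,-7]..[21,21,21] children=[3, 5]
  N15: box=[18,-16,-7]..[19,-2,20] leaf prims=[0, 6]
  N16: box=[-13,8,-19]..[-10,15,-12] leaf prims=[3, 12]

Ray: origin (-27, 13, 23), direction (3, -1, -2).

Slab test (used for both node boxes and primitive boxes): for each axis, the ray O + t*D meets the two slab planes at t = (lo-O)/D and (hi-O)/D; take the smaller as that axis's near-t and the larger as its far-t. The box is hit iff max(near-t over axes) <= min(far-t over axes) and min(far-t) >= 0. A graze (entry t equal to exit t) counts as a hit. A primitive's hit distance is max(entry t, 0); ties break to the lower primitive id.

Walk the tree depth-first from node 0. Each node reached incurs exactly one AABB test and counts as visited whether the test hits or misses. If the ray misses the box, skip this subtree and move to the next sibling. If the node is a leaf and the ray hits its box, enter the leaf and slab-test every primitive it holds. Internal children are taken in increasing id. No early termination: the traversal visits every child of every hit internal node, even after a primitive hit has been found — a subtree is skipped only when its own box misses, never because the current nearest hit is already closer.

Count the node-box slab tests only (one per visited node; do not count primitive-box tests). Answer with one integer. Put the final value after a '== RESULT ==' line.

Walk:
N0 x:[4,16] y:[-8,29] z:[1,43/2] -> hit [4,16], descend [4, 14]
  N4 x:[4,11] y:[-3,28] z:[6,43/2] -> hit [6,11], descend [8, 11]
    N8 x:[14/3,11] y:[-3,19] z:[33/2,43/2] -> miss, prune
    N11 x:[4,25/3] y:[4,28] z:[6,33/2] -> hit [6,25/3], descend [2, 7]
      N2 x:[4,20/3] y:[9,28] z:[25/2,33/2] -> miss, prune
      N7 x:[5,25/3] y:[4,20] z:[6,12] -> hit [6,25/3] leaf, test {P2(miss), P15(miss)}
  N14 x:[32/3,16] y:[-8,29] z:[1,15] -> hit [32/3,15], descend [3, 5]
    N3 x:[32/3,46/3] y:[15,29] z:[3/2,15] -> hit [15,15], descend [1, 15]
      N1 x:[32/3,13] y:[15,22] z:[7,25/2] -> miss, prune
      N15 x:[15,46/3] y:[15,29] z:[3/2,15] -> hit [15,15] leaf, test {P0(miss), P6@t=15}
    N5 x:[38/3,16] y:[-8,7] z:[1,12] -> miss, prune

Summary -> nodes [0, 4, 8, 11, 2, 7, 14, 3, 1, 15, 5]; box-tests=11; leaf-entries=2; first=P6

== RESULT ==
11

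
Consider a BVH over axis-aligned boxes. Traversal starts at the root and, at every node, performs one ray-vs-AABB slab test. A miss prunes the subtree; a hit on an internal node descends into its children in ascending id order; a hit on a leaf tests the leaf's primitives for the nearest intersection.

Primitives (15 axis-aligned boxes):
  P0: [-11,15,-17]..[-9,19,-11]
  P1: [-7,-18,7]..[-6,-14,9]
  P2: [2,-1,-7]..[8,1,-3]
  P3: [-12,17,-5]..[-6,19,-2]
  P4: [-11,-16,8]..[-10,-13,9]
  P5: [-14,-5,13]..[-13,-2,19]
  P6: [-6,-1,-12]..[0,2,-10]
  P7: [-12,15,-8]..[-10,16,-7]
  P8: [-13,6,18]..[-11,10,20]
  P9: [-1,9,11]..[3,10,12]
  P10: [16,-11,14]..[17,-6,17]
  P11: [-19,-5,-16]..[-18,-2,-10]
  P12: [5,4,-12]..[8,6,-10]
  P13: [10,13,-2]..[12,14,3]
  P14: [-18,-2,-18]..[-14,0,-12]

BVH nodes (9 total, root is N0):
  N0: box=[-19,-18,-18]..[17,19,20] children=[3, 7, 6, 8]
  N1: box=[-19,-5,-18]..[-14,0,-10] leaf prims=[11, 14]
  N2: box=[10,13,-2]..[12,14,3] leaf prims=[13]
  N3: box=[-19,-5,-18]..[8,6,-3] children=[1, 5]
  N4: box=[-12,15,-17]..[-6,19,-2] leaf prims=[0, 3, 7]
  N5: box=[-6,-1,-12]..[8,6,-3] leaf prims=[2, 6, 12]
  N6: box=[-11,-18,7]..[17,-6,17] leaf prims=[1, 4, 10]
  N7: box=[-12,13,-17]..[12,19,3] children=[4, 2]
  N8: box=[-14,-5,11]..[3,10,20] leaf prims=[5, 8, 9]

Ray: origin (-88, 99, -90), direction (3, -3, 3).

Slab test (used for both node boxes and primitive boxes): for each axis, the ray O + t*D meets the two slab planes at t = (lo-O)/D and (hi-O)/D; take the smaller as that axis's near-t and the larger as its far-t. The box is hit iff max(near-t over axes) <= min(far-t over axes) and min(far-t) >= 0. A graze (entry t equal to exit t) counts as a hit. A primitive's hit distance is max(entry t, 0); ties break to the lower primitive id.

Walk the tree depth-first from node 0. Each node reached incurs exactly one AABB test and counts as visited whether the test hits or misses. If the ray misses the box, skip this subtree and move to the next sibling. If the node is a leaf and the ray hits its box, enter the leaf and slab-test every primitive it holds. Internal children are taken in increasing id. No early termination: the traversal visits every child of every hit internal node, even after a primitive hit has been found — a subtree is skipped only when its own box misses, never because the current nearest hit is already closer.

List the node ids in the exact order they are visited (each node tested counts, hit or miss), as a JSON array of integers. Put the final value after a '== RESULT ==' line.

Walk:
N0 x:[23,35] y:[80/3,39] z:[24,110/3] -> hit [80/3,35], descend [3, 6, 7, 8]
  N3 x:[23,32] y:[31,104/3] z:[24,29] -> miss, prune
  N6 x:[77/3,35] y:[35,39] z:[97/3,107/3] -> hit [35,35] leaf, test {P1(miss), P4(miss), P10@t=35}
  N7 x:[76/3,100/3] y:[80/3,86/3] z:[73/3,31] -> hit [80/3,86/3], descend [2, 4]
    N2 x:[98/3,100/3] y:[85/3,86/3] z:[88/3,31] -> miss, prune
    N4 x:[76/3,82/3] y:[80/3,28] z:[73/3,88/3] -> hit [80/3,82/3] leaf, test {P0(miss), P3(miss), P7(miss)}
  N8 x:[74/3,91/3] y:[89/3,104/3] z:[101/3,110/3] -> miss, prune

7 AABB tests over nodes [0, 3, 6, 7, 2, 4, 8]; 2 leaves entered; closest P10.

== RESULT ==
[0, 3, 6, 7, 2, 4, 8]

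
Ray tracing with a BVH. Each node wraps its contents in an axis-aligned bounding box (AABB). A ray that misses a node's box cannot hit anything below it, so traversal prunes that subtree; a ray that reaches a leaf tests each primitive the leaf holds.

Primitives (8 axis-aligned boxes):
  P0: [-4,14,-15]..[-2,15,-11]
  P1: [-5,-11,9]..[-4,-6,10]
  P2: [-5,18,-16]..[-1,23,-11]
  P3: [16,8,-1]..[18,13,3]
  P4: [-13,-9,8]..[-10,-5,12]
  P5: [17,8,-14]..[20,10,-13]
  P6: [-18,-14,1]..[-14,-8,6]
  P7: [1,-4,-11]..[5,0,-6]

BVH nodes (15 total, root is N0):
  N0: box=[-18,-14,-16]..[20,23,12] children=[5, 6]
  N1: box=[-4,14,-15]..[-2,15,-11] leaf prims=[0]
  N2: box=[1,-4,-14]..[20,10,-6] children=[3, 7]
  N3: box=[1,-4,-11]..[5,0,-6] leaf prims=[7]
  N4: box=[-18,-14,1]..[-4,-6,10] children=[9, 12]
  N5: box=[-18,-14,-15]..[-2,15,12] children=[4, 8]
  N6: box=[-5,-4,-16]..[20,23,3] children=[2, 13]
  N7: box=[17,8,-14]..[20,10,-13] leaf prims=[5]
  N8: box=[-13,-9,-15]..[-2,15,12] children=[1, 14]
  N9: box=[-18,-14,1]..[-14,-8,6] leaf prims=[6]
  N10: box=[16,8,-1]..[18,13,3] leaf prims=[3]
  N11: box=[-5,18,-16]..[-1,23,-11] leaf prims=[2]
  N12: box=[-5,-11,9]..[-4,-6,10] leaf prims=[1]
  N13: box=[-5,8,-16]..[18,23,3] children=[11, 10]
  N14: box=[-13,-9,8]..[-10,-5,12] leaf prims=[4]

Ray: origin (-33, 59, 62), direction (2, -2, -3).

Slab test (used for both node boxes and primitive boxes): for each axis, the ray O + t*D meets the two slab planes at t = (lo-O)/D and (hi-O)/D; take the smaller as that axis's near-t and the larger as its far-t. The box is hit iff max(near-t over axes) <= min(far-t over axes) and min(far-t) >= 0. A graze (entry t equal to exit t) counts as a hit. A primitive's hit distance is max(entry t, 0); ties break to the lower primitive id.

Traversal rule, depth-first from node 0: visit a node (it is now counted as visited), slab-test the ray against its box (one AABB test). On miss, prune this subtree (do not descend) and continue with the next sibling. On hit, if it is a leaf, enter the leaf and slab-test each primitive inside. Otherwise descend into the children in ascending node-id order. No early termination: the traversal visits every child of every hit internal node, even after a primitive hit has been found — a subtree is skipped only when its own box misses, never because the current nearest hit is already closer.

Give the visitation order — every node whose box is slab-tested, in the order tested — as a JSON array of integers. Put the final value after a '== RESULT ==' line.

Traverse from the root:
N0 x:[15/2,53/2] y:[18,73/2] z:[50/3,26] -> hit [18,26], descend [5, 6]
  N5 x:[15/2,31/2] y:[22,73/2] z:[50/3,77/3] -> miss, prune
  N6 x:[14,53/2] y:[18,63/2] z:[59/3,26] -> hit [59/3,26], descend [2, 13]
    N2 x:[17,53/2] y:[49/2,63/2] z:[68/3,76/3] -> hit [49/2,76/3], descend [3, 7]
      N3 x:[17,19] y:[59/2,63/2] z:[68/3,73/3] -> miss, prune
      N7 x:[25,53/2] y:[49/2,51/2] z:[25,76/3] -> hit [25,76/3] leaf, test {P5@t=25}
    N13 x:[14,51/2] y:[18,51/2] z:[59/3,26] -> hit [59/3,51/2], descend [10, 11]
      N10 x:[49/2,51/2] y:[23,51/2] z:[59/3,21] -> miss, prune
      N11 x:[14,16] y:[18,41/2] z:[73/3,26] -> miss, prune

Summary -> nodes [0, 5, 6, 2, 3, 7, 13, 10, 11]; box-tests=9; leaf-entries=1; first=P5

== RESULT ==
[0, 5, 6, 2, 3, 7, 13, 10, 11]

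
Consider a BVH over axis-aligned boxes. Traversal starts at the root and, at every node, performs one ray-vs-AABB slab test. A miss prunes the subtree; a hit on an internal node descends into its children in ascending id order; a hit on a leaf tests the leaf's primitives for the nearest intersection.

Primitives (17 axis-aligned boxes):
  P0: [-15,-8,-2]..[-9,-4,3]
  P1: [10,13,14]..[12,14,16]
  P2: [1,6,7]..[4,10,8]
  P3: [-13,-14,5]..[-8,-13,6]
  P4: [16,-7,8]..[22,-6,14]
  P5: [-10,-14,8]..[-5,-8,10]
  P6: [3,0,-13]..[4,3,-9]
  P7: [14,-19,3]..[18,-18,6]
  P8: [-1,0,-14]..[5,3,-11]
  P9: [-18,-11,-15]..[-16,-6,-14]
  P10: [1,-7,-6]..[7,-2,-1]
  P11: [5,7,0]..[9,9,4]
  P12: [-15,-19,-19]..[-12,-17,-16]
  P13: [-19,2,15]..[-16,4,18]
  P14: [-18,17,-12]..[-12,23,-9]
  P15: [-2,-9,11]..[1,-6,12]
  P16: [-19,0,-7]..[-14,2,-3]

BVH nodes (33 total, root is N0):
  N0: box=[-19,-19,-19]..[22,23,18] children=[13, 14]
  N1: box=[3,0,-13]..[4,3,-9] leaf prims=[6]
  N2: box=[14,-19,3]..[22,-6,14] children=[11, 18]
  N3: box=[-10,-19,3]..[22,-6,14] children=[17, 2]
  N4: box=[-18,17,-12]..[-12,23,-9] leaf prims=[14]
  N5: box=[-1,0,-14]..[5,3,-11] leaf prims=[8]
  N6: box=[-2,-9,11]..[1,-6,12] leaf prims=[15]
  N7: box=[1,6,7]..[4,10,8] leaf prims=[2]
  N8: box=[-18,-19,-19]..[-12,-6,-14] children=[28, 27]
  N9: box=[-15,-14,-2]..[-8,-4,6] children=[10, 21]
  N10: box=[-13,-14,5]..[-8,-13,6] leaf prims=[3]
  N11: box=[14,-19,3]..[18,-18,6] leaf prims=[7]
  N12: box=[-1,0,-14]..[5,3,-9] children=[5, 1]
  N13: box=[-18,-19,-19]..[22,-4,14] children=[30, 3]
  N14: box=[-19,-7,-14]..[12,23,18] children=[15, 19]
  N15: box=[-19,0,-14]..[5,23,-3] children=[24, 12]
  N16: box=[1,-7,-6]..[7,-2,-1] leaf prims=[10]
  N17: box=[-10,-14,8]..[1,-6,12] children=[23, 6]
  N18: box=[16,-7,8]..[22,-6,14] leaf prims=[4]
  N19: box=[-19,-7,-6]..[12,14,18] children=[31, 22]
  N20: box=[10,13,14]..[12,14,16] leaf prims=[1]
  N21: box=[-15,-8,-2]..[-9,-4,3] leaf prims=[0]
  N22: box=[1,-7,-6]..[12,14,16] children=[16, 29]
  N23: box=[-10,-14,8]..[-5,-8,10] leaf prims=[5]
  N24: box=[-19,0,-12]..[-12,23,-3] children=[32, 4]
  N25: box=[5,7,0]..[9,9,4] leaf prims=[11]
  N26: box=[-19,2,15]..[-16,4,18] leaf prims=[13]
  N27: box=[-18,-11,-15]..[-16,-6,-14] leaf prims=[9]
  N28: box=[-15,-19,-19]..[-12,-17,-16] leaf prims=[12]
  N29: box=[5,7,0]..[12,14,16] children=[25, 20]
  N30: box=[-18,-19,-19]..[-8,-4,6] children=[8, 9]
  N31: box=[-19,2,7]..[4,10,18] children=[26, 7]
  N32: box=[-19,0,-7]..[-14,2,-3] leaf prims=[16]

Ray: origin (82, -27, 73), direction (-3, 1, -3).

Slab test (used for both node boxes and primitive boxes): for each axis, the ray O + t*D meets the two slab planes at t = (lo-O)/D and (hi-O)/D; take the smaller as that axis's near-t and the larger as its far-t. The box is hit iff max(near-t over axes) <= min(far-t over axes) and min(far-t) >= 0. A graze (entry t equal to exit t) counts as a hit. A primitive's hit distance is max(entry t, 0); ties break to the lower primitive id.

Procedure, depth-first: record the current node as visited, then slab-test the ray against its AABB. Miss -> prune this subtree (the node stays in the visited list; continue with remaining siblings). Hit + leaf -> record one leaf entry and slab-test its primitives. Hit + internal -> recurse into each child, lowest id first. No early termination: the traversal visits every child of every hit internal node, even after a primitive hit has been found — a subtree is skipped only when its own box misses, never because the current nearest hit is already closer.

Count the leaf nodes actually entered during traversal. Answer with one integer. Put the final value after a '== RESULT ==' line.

Trace the traversal:
N0 x:[20,101/3] y:[8,50] z:[55/3,92/3] -> hit [20,92/3], descend [13, 14]
  N13 x:[20,100/3] y:[8,23] z:[59/3,92/3] -> hit [20,23], descend [3, 30]
    N3 x:[20,92/3] y:[8,21] z:[59/3,70/3] -> hit [20,21], descend [2, 17]
      N2 x:[20,68/3] y:[8,21] z:[59/3,70/3] -> hit [20,21], descend [11, 18]
        N11 x:[64/3,68/3] y:[8,9] z:[67/3,70/3] -> miss, prune
        N18 x:[20,22] y:[20,21] z:[59/3,65/3] -> hit [20,21] leaf, test {P4@t=20}
      N17 x:[27,92/3] y:[13,21] z:[61/3,65/3] -> miss, prune
    N30 x:[30,100/3] y:[8,23] z:[67/3,92/3] -> miss, prune
  N14 x:[70/3,101/3] y:[20,50] z:[55/3,29] -> hit [70/3,29], descend [15, 19]
    N15 x:[77/3,101/3] y:[27,50] z:[76/3,29] -> hit [27,29], descend [12, 24]
      N12 x:[77/3,83/3] y:[27,30] z:[82/3,29] -> hit [82/3,83/3], descend [1, 5]
        N1 x:[26,79/3] y:[27,30] z:[82/3,86/3] -> miss, prune
        N5 x:[77/3,83/3] y:[27,30] z:[28,29] -> miss, prune
      N24 x:[94/3,101/3] y:[27,50] z:[76/3,85/3] -> miss, prune
    N19 x:[70/3,101/3] y:[20,41] z:[55/3,79/3] -> hit [70/3,79/3], descend [22, 31]
      N22 x:[70/3,27] y:[20,41] z:[19,79/3] -> hit [70/3,79/3], descend [16, 29]
        N16 x:[25,27] y:[20,25] z:[74/3,79/3] -> hit [25,25] leaf, test {P10@t=25}
        N29 x:[70/3,77/3] y:[34,41] z:[19,73/3] -> miss, prune
      N31 x:[26,101/3] y:[29,37] z:[55/3,22] -> miss, prune

19 AABB tests over nodes [0, 13, 3, 2, 11, 18, 17, 30, 14, 15, 12, 1, 5, 24, 19, 22, 16, 29, 31]; 2 leaves entered; closest P4.

== RESULT ==
2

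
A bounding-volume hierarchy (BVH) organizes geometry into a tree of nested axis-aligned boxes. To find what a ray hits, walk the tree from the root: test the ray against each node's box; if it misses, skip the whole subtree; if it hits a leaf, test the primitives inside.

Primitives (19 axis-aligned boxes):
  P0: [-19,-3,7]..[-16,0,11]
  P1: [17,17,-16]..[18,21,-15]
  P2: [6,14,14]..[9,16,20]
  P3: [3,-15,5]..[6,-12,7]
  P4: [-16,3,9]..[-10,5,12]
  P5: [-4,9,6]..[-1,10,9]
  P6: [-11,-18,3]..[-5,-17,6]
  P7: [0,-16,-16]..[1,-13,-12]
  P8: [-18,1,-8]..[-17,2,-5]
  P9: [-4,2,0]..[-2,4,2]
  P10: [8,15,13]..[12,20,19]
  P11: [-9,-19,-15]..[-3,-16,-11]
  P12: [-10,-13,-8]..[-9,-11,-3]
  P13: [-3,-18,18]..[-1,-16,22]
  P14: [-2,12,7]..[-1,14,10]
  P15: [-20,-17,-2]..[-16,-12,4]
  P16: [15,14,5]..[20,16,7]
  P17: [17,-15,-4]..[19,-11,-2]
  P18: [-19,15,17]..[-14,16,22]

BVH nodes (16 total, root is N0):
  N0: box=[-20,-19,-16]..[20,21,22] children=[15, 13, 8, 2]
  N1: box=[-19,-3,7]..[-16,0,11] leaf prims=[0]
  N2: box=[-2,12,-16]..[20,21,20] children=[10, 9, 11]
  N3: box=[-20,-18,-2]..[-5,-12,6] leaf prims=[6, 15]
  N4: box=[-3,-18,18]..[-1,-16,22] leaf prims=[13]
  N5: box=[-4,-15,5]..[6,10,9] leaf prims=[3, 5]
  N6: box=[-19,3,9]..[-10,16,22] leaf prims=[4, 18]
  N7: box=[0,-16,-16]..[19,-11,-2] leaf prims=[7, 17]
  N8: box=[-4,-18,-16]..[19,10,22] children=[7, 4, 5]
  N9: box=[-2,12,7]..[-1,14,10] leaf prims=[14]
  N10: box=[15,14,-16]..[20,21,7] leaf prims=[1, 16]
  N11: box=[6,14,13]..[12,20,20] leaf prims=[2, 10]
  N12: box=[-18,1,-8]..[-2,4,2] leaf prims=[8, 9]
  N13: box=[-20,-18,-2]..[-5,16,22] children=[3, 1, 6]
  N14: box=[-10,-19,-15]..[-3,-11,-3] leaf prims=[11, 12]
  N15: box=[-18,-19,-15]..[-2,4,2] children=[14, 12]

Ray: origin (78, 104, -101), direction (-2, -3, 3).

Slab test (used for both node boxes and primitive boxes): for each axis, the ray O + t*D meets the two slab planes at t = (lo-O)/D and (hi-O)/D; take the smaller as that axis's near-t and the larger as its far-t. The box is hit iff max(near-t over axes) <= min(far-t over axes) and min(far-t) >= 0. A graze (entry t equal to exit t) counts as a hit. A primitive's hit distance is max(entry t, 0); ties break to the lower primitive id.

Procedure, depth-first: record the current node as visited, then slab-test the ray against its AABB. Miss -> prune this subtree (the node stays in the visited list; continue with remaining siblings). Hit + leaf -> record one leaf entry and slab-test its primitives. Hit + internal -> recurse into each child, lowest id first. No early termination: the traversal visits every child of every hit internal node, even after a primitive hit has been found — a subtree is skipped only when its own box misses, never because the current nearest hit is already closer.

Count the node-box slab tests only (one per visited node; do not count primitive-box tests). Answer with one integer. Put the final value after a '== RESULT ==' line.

Trace the traversal:
N0 x:[29,49] y:[83/3,41] z:[85/3,41] -> hit [29,41], descend [2, 8, 13, 15]
  N2 x:[29,40] y:[83/3,92/3] z:[85/3,121/3] -> hit [29,92/3], descend [9, 10, 11]
    N9 x:[79/2,40] y:[30,92/3] z:[36,37] -> miss, prune
    N10 x:[29,63/2] y:[83/3,30] z:[85/3,36] -> hit [29,30] leaf, test {P1(miss), P16(miss)}
    N11 x:[33,36] y:[28,30] z:[38,121/3] -> miss, prune
  N8 x:[59/2,41] y:[94/3,122/3] z:[85/3,41] -> hit [94/3,122/3], descend [4, 5, 7]
    N4 x:[79/2,81/2] y:[40,122/3] z:[119/3,41] -> hit [40,81/2] leaf, test {P13@t=40}
    N5 x:[36,41] y:[94/3,119/3] z:[106/3,110/3] -> hit [36,110/3] leaf, test {P3(miss), P5(miss)}
    N7 x:[59/2,39] y:[115/3,40] z:[85/3,33] -> miss, prune
  N13 x:[83/2,49] y:[88/3,122/3] z:[33,41] -> miss, prune
  N15 x:[40,48] y:[100/3,41] z:[86/3,103/3] -> miss, prune

Summary -> nodes [0, 2, 9, 10, 11, 8, 4, 5, 7, 13, 15]; box-tests=11; leaf-entries=3; first=P13

== RESULT ==
11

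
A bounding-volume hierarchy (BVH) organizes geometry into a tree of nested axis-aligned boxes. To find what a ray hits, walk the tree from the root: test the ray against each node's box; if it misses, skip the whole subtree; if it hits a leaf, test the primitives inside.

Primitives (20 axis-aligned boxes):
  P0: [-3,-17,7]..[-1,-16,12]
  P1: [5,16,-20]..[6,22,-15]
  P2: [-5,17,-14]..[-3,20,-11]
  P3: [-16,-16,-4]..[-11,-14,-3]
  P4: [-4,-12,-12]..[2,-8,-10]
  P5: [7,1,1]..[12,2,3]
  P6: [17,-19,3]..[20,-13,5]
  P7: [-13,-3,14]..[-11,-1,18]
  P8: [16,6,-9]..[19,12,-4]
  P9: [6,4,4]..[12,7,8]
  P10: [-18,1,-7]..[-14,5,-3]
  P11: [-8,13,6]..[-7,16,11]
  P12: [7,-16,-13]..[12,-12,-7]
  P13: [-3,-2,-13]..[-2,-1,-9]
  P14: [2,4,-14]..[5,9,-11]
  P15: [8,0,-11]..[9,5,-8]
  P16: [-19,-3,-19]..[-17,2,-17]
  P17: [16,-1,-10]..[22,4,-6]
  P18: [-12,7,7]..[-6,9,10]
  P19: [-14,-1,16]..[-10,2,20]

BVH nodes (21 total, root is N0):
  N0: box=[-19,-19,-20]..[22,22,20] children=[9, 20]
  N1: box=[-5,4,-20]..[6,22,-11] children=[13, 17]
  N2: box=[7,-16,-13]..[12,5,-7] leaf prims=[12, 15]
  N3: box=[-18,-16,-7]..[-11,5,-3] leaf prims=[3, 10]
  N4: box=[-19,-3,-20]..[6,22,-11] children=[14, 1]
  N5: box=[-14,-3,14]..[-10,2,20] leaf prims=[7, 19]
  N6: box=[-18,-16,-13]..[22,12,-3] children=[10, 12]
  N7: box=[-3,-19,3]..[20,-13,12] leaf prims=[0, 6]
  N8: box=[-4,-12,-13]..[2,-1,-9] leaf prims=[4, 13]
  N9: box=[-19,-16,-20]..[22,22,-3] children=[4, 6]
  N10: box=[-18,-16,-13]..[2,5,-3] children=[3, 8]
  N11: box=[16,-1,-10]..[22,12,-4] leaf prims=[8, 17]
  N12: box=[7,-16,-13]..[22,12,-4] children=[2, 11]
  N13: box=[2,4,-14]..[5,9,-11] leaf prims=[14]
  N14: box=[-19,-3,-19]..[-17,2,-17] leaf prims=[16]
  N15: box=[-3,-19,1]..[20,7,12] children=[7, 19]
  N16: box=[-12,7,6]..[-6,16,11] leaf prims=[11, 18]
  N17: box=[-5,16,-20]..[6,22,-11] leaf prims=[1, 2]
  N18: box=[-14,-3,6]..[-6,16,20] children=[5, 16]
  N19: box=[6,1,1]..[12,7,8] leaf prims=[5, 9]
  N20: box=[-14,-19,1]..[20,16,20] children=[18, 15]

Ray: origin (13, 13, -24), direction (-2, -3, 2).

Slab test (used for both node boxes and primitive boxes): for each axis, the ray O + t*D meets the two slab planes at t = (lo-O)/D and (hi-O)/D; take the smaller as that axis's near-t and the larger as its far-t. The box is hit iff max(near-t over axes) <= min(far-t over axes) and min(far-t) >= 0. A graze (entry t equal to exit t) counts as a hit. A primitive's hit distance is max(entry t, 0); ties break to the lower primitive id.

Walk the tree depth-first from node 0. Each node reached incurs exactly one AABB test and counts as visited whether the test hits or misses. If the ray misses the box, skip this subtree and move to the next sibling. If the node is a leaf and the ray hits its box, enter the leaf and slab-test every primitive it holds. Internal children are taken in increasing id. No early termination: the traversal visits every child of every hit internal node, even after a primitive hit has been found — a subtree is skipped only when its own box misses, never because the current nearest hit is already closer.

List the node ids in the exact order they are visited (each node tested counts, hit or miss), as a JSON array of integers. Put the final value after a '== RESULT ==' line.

Traverse from the root:
N0 x:[-9/2,16] y:[-3,32/3] z:[2,22] -> hit [2,32/3], descend [9, 20]
  N9 x:[-9/2,16] y:[-3,29/3] z:[2,21/2] -> hit [2,29/3], descend [4, 6]
    N4 x:[7/2,16] y:[-3,16/3] z:[2,13/2] -> hit [7/2,16/3], descend [1, 14]
      N1 x:[7/2,9] y:[-3,3] z:[2,13/2] -> miss, prune
      N14 x:[15,16] y:[11/3,16/3] z:[5/2,7/2] -> miss, prune
    N6 x:[-9/2,31/2] y:[1/3,29/3] z:[11/2,21/2] -> hit [11/2,29/3], descend [10, 12]
      N10 x:[11/2,31/2] y:[8/3,29/3] z:[11/2,21/2] -> hit [11/2,29/3], descend [3, 8]
        N3 x:[12,31/2] y:[8/3,29/3] z:[17/2,21/2] -> miss, prune
        N8 x:[11/2,17/2] y:[14/3,25/3] z:[11/2,15/2] -> hit [11/2,15/2] leaf, test {P4@t=7, P13(miss)}
      N12 x:[-9/2,3] y:[1/3,29/3] z:[11/2,10] -> miss, prune
  N20 x:[-7/2,27/2] y:[-1,32/3] z:[25/2,22] -> miss, prune

Visited [0, 9, 4, 1, 14, 6, 10, 3, 8, 12, 20]. Tests: 11 box, 1 leaf. Nearest: P4.

== RESULT ==
[0, 9, 4, 1, 14, 6, 10, 3, 8, 12, 20]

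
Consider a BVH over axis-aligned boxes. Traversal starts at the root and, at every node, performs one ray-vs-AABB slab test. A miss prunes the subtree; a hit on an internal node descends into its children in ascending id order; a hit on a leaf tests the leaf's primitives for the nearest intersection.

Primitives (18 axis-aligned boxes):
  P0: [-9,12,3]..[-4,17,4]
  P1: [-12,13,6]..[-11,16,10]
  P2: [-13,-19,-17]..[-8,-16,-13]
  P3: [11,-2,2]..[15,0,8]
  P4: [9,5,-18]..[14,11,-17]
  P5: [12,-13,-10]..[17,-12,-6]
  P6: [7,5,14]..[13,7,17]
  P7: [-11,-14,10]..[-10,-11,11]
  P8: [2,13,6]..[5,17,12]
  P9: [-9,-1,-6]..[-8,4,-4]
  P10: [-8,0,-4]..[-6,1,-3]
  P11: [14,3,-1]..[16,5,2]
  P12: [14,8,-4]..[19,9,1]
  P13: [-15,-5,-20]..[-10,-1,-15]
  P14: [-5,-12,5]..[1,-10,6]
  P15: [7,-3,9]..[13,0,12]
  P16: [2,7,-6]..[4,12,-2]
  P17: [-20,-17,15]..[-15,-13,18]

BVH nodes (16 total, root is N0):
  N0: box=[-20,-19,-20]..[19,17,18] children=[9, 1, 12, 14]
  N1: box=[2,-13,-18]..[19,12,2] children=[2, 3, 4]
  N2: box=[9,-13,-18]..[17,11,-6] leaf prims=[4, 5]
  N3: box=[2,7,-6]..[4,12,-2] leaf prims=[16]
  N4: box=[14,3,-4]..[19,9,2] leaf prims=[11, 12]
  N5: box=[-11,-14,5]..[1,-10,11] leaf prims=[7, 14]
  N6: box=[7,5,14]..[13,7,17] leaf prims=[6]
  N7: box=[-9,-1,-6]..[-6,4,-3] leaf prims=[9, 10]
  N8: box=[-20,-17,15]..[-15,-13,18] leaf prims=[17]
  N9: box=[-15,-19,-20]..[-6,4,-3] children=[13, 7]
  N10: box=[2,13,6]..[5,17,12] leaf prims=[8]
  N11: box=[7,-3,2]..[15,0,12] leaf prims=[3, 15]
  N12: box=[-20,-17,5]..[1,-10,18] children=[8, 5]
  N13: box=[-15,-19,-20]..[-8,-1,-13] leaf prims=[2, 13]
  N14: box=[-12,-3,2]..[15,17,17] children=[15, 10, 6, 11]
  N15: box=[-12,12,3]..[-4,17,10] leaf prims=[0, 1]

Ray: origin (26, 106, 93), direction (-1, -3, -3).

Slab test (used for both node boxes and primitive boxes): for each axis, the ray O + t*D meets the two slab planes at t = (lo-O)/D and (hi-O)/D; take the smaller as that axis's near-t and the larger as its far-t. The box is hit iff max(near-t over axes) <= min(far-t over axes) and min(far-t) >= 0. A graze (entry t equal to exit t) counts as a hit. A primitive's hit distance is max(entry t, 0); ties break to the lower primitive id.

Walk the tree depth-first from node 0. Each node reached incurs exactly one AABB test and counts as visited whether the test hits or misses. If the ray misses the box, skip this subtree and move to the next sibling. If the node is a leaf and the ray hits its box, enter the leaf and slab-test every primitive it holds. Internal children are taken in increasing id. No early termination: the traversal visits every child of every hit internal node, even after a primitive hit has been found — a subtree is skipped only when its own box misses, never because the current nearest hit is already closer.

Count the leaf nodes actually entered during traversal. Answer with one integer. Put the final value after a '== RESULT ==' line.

Walk:
N0 x:[7,46] y:[89/3,125/3] z:[25,113/3] -> hit [89/3,113/3], descend [1, 9, 12, 14]
  N1 x:[7,24] y:[94/3,119/3] z:[91/3,37] -> miss, prune
  N9 x:[32,41] y:[34,125/3] z:[32,113/3] -> hit [34,113/3], descend [7, 13]
    N7 x:[32,35] y:[34,107/3] z:[32,33] -> miss, prune
    N13 x:[34,41] y:[107/3,125/3] z:[106/3,113/3] -> hit [107/3,113/3] leaf, test {P2(miss), P13@t=36}
  N12 x:[25,46] y:[116/3,41] z:[25,88/3] -> miss, prune
  N14 x:[11,38] y:[89/3,109/3] z:[76/3,91/3] -> hit [89/3,91/3], descend [6, 10, 11, 15]
    N6 x:[13,19] y:[33,101/3] z:[76/3,79/3] -> miss, prune
    N10 x:[21,24] y:[89/3,31] z:[27,29] -> miss, prune
    N11 x:[11,19] y:[106/3,109/3] z:[27,91/3] -> miss, prune
    N15 x:[30,38] y:[89/3,94/3] z:[83/3,30] -> hit [30,30] leaf, test {P0@t=30, P1(miss)}

11 AABB tests over nodes [0, 1, 9, 7, 13, 12, 14, 6, 10, 11, 15]; 2 leaves entered; closest P0.

== RESULT ==
2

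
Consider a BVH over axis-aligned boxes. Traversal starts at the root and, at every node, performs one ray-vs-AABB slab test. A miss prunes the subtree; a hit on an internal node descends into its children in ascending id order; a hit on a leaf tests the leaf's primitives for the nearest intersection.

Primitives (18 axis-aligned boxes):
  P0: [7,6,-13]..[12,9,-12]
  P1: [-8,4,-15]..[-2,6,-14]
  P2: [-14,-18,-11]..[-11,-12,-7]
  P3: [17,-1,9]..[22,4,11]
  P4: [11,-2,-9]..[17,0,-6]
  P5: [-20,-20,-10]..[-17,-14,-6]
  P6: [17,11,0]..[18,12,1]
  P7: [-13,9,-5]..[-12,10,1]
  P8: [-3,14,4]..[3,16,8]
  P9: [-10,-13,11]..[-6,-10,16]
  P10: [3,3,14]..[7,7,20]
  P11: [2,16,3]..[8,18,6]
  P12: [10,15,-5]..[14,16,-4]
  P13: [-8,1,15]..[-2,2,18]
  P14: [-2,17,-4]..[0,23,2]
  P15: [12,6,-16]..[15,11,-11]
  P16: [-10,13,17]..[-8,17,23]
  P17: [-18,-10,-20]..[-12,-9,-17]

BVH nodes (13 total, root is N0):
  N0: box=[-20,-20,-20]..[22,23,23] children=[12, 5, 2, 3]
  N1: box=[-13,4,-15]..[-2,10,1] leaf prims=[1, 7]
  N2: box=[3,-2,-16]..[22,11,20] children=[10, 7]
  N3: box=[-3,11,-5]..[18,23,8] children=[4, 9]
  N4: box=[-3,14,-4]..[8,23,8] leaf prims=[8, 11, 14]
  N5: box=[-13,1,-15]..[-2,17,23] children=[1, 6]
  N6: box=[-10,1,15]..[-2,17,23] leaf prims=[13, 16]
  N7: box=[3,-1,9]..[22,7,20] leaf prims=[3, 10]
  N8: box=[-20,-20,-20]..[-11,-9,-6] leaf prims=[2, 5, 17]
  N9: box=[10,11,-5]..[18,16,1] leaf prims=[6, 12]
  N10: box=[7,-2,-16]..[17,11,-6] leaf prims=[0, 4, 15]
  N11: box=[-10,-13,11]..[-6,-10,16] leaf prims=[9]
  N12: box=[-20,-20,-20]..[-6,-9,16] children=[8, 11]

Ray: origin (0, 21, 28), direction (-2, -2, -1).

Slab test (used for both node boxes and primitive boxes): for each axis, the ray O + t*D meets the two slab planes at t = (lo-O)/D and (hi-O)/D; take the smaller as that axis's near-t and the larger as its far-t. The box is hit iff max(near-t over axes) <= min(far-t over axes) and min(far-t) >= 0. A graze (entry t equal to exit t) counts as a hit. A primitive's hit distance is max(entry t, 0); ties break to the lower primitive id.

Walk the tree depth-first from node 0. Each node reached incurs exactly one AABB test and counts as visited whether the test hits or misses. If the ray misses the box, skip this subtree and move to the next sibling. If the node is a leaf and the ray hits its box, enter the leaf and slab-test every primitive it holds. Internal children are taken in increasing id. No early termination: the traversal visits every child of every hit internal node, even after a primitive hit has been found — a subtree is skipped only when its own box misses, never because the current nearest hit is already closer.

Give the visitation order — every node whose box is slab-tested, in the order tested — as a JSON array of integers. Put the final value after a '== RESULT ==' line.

Traverse from the root:
N0 x:[-11,10] y:[-1,41/2] z:[5,48] -> hit [5,10], descend [2, 3, 5, 12]
  N2 x:[-11,-3/2] y:[5,23/2] z:[8,44] -> miss, prune
  N3 x:[-9,3/2] y:[-1,5] z:[20,33] -> miss, prune
  N5 x:[1,13/2] y:[2,10] z:[5,43] -> hit [5,13/2], descend [1, 6]
    N1 x:[1,13/2] y:[11/2,17/2] z:[27,43] -> miss, prune
    N6 x:[1,5] y:[2,10] z:[5,13] -> hit [5,5] leaf, test {P13(miss), P16(miss)}
  N12 x:[3,10] y:[15,41/2] z:[12,48] -> miss, prune

Visited [0, 2, 3, 5, 1, 6, 12]. Tests: 7 box, 1 leaf. Nearest: miss.

== RESULT ==
[0, 2, 3, 5, 1, 6, 12]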